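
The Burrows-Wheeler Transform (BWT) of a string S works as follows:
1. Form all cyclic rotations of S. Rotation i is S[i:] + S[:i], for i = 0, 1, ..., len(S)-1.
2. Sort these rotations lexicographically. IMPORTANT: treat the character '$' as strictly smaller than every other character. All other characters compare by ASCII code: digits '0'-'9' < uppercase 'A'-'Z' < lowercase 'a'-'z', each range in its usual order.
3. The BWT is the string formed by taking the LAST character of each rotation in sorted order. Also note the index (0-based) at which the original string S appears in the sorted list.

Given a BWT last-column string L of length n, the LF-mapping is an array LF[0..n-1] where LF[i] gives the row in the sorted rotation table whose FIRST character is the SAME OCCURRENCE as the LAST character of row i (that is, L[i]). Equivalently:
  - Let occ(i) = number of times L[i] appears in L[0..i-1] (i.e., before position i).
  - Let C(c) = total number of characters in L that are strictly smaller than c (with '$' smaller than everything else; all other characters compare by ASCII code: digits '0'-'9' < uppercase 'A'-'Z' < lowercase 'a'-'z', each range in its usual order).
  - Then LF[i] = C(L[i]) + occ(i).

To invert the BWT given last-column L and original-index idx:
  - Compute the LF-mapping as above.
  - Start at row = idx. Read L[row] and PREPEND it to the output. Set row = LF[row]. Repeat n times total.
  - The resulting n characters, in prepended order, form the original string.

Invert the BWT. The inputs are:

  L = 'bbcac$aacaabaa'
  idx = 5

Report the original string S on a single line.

LF mapping: 8 9 11 1 12 0 2 3 13 4 5 10 6 7
Walk LF starting at row 5, prepending L[row]:
  step 1: row=5, L[5]='$', prepend. Next row=LF[5]=0
  step 2: row=0, L[0]='b', prepend. Next row=LF[0]=8
  step 3: row=8, L[8]='c', prepend. Next row=LF[8]=13
  step 4: row=13, L[13]='a', prepend. Next row=LF[13]=7
  step 5: row=7, L[7]='a', prepend. Next row=LF[7]=3
  step 6: row=3, L[3]='a', prepend. Next row=LF[3]=1
  step 7: row=1, L[1]='b', prepend. Next row=LF[1]=9
  step 8: row=9, L[9]='a', prepend. Next row=LF[9]=4
  step 9: row=4, L[4]='c', prepend. Next row=LF[4]=12
  step 10: row=12, L[12]='a', prepend. Next row=LF[12]=6
  step 11: row=6, L[6]='a', prepend. Next row=LF[6]=2
  step 12: row=2, L[2]='c', prepend. Next row=LF[2]=11
  step 13: row=11, L[11]='b', prepend. Next row=LF[11]=10
  step 14: row=10, L[10]='a', prepend. Next row=LF[10]=5
Reversed output: abcaacabaaacb$

Answer: abcaacabaaacb$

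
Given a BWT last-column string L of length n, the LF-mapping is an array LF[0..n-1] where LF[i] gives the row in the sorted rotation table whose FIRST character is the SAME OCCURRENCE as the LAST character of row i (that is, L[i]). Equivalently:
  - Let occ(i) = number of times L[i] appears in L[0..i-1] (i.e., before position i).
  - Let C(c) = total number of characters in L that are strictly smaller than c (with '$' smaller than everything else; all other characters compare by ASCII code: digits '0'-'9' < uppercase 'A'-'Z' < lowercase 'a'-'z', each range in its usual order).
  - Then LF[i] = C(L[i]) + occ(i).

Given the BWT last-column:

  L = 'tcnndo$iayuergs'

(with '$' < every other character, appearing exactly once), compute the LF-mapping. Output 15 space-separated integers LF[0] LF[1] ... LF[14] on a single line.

Answer: 12 2 7 8 3 9 0 6 1 14 13 4 10 5 11

Derivation:
Char counts: '$':1, 'a':1, 'c':1, 'd':1, 'e':1, 'g':1, 'i':1, 'n':2, 'o':1, 'r':1, 's':1, 't':1, 'u':1, 'y':1
C (first-col start): C('$')=0, C('a')=1, C('c')=2, C('d')=3, C('e')=4, C('g')=5, C('i')=6, C('n')=7, C('o')=9, C('r')=10, C('s')=11, C('t')=12, C('u')=13, C('y')=14
L[0]='t': occ=0, LF[0]=C('t')+0=12+0=12
L[1]='c': occ=0, LF[1]=C('c')+0=2+0=2
L[2]='n': occ=0, LF[2]=C('n')+0=7+0=7
L[3]='n': occ=1, LF[3]=C('n')+1=7+1=8
L[4]='d': occ=0, LF[4]=C('d')+0=3+0=3
L[5]='o': occ=0, LF[5]=C('o')+0=9+0=9
L[6]='$': occ=0, LF[6]=C('$')+0=0+0=0
L[7]='i': occ=0, LF[7]=C('i')+0=6+0=6
L[8]='a': occ=0, LF[8]=C('a')+0=1+0=1
L[9]='y': occ=0, LF[9]=C('y')+0=14+0=14
L[10]='u': occ=0, LF[10]=C('u')+0=13+0=13
L[11]='e': occ=0, LF[11]=C('e')+0=4+0=4
L[12]='r': occ=0, LF[12]=C('r')+0=10+0=10
L[13]='g': occ=0, LF[13]=C('g')+0=5+0=5
L[14]='s': occ=0, LF[14]=C('s')+0=11+0=11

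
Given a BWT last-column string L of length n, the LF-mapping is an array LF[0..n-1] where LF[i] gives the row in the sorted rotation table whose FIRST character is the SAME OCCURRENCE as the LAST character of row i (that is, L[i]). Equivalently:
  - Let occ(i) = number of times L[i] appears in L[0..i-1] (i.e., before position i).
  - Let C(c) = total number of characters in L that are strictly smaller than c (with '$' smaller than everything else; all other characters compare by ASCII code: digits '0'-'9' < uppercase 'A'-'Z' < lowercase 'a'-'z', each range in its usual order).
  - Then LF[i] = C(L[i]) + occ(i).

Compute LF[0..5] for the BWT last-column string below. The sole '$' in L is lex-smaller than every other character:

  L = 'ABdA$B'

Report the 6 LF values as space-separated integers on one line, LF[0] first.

Char counts: '$':1, 'A':2, 'B':2, 'd':1
C (first-col start): C('$')=0, C('A')=1, C('B')=3, C('d')=5
L[0]='A': occ=0, LF[0]=C('A')+0=1+0=1
L[1]='B': occ=0, LF[1]=C('B')+0=3+0=3
L[2]='d': occ=0, LF[2]=C('d')+0=5+0=5
L[3]='A': occ=1, LF[3]=C('A')+1=1+1=2
L[4]='$': occ=0, LF[4]=C('$')+0=0+0=0
L[5]='B': occ=1, LF[5]=C('B')+1=3+1=4

Answer: 1 3 5 2 0 4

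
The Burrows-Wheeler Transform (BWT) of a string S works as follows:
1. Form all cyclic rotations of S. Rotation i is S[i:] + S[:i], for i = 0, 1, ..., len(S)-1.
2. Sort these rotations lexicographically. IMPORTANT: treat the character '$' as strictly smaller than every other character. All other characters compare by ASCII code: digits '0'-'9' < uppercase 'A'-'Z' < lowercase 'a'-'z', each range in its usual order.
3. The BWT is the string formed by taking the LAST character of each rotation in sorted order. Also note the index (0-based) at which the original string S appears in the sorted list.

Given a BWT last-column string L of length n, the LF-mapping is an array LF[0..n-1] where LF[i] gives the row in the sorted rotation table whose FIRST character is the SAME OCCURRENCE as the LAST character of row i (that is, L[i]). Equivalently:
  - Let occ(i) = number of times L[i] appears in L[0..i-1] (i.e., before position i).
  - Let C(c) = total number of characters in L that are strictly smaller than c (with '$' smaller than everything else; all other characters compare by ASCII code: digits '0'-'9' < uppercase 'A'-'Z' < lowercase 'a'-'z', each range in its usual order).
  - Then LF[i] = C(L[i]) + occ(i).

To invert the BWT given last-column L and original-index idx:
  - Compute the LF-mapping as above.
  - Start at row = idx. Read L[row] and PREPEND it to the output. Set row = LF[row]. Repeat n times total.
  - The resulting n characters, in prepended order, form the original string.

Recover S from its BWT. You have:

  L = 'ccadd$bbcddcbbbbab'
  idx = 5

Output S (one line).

Answer: bcbdbbdbbccaadbdc$

Derivation:
LF mapping: 10 11 1 14 15 0 3 4 12 16 17 13 5 6 7 8 2 9
Walk LF starting at row 5, prepending L[row]:
  step 1: row=5, L[5]='$', prepend. Next row=LF[5]=0
  step 2: row=0, L[0]='c', prepend. Next row=LF[0]=10
  step 3: row=10, L[10]='d', prepend. Next row=LF[10]=17
  step 4: row=17, L[17]='b', prepend. Next row=LF[17]=9
  step 5: row=9, L[9]='d', prepend. Next row=LF[9]=16
  step 6: row=16, L[16]='a', prepend. Next row=LF[16]=2
  step 7: row=2, L[2]='a', prepend. Next row=LF[2]=1
  step 8: row=1, L[1]='c', prepend. Next row=LF[1]=11
  step 9: row=11, L[11]='c', prepend. Next row=LF[11]=13
  step 10: row=13, L[13]='b', prepend. Next row=LF[13]=6
  step 11: row=6, L[6]='b', prepend. Next row=LF[6]=3
  step 12: row=3, L[3]='d', prepend. Next row=LF[3]=14
  step 13: row=14, L[14]='b', prepend. Next row=LF[14]=7
  step 14: row=7, L[7]='b', prepend. Next row=LF[7]=4
  step 15: row=4, L[4]='d', prepend. Next row=LF[4]=15
  step 16: row=15, L[15]='b', prepend. Next row=LF[15]=8
  step 17: row=8, L[8]='c', prepend. Next row=LF[8]=12
  step 18: row=12, L[12]='b', prepend. Next row=LF[12]=5
Reversed output: bcbdbbdbbccaadbdc$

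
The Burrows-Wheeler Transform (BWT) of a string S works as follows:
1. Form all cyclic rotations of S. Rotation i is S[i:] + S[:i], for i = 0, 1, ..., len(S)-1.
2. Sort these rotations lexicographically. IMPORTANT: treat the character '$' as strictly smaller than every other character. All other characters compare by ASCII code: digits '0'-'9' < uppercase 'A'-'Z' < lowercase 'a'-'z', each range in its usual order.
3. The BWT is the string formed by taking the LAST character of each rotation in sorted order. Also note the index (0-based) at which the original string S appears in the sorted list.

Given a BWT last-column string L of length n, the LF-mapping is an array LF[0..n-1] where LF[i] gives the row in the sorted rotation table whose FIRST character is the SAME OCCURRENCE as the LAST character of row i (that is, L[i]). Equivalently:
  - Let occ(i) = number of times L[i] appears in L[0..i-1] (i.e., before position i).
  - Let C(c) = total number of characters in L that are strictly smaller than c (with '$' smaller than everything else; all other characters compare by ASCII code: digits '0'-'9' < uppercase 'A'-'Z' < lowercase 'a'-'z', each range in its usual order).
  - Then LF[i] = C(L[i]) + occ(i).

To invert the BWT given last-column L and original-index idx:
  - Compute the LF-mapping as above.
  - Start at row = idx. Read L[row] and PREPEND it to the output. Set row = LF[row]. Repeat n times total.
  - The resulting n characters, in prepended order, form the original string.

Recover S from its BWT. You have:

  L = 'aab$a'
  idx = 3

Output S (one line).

Answer: abaa$

Derivation:
LF mapping: 1 2 4 0 3
Walk LF starting at row 3, prepending L[row]:
  step 1: row=3, L[3]='$', prepend. Next row=LF[3]=0
  step 2: row=0, L[0]='a', prepend. Next row=LF[0]=1
  step 3: row=1, L[1]='a', prepend. Next row=LF[1]=2
  step 4: row=2, L[2]='b', prepend. Next row=LF[2]=4
  step 5: row=4, L[4]='a', prepend. Next row=LF[4]=3
Reversed output: abaa$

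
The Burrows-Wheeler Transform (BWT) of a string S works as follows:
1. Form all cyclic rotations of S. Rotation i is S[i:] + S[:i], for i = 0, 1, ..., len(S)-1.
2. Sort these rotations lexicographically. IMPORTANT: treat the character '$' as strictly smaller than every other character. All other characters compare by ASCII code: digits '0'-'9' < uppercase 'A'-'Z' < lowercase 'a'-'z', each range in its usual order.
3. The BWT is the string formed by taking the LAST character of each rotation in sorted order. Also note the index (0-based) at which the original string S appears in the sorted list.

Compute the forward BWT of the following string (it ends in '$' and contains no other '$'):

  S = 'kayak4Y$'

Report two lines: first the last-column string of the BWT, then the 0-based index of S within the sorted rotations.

Answer: Yk4yka$a
6

Derivation:
All 8 rotations (rotation i = S[i:]+S[:i]):
  rot[0] = kayak4Y$
  rot[1] = ayak4Y$k
  rot[2] = yak4Y$ka
  rot[3] = ak4Y$kay
  rot[4] = k4Y$kaya
  rot[5] = 4Y$kayak
  rot[6] = Y$kayak4
  rot[7] = $kayak4Y
Sorted (with $ < everything):
  sorted[0] = $kayak4Y  (last char: 'Y')
  sorted[1] = 4Y$kayak  (last char: 'k')
  sorted[2] = Y$kayak4  (last char: '4')
  sorted[3] = ak4Y$kay  (last char: 'y')
  sorted[4] = ayak4Y$k  (last char: 'k')
  sorted[5] = k4Y$kaya  (last char: 'a')
  sorted[6] = kayak4Y$  (last char: '$')
  sorted[7] = yak4Y$ka  (last char: 'a')
Last column: Yk4yka$a
Original string S is at sorted index 6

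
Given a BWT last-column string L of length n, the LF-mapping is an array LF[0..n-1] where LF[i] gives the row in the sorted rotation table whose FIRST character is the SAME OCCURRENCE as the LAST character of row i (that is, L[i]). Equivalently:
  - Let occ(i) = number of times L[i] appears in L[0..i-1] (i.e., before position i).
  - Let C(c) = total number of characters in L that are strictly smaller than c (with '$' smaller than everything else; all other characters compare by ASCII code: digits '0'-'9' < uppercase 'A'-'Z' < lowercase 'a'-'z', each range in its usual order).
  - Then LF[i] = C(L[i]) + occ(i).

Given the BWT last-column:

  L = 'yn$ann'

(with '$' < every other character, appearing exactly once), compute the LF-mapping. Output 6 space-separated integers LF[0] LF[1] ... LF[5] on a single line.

Answer: 5 2 0 1 3 4

Derivation:
Char counts: '$':1, 'a':1, 'n':3, 'y':1
C (first-col start): C('$')=0, C('a')=1, C('n')=2, C('y')=5
L[0]='y': occ=0, LF[0]=C('y')+0=5+0=5
L[1]='n': occ=0, LF[1]=C('n')+0=2+0=2
L[2]='$': occ=0, LF[2]=C('$')+0=0+0=0
L[3]='a': occ=0, LF[3]=C('a')+0=1+0=1
L[4]='n': occ=1, LF[4]=C('n')+1=2+1=3
L[5]='n': occ=2, LF[5]=C('n')+2=2+2=4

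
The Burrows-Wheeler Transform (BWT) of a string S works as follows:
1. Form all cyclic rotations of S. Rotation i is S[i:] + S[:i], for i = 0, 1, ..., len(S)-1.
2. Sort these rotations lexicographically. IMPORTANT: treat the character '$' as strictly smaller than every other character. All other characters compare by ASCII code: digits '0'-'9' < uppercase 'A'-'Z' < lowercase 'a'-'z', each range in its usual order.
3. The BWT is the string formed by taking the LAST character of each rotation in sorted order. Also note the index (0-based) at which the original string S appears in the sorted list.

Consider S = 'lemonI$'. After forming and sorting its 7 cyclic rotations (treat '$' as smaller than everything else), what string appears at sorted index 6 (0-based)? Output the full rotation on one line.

Answer: onI$lem

Derivation:
All 7 rotations (rotation i = S[i:]+S[:i]):
  rot[0] = lemonI$
  rot[1] = emonI$l
  rot[2] = monI$le
  rot[3] = onI$lem
  rot[4] = nI$lemo
  rot[5] = I$lemon
  rot[6] = $lemonI
Sorted (with $ < everything):
  sorted[0] = $lemonI
  sorted[1] = I$lemon
  sorted[2] = emonI$l
  sorted[3] = lemonI$
  sorted[4] = monI$le
  sorted[5] = nI$lemo
  sorted[6] = onI$lem
sorted[6] = onI$lem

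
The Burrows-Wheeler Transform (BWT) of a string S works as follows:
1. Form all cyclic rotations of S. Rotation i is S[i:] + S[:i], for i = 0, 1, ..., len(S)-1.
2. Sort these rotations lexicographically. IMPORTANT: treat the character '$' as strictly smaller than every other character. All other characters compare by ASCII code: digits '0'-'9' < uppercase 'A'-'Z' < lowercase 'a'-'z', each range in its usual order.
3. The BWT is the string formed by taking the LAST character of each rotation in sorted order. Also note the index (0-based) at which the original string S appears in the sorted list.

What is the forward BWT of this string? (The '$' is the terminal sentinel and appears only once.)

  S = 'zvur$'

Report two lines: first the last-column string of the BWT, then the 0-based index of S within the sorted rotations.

Answer: ruvz$
4

Derivation:
All 5 rotations (rotation i = S[i:]+S[:i]):
  rot[0] = zvur$
  rot[1] = vur$z
  rot[2] = ur$zv
  rot[3] = r$zvu
  rot[4] = $zvur
Sorted (with $ < everything):
  sorted[0] = $zvur  (last char: 'r')
  sorted[1] = r$zvu  (last char: 'u')
  sorted[2] = ur$zv  (last char: 'v')
  sorted[3] = vur$z  (last char: 'z')
  sorted[4] = zvur$  (last char: '$')
Last column: ruvz$
Original string S is at sorted index 4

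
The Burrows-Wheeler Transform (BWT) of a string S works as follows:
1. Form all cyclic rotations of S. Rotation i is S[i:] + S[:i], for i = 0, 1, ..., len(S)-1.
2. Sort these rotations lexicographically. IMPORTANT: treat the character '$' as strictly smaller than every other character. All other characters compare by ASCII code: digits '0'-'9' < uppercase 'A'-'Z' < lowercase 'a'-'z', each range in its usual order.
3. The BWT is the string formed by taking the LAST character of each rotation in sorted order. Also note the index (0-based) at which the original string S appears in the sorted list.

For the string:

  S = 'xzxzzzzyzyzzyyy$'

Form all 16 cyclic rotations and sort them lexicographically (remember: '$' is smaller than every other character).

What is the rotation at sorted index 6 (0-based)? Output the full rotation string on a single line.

Answer: yzyzzyyy$xzxzzzz

Derivation:
All 16 rotations (rotation i = S[i:]+S[:i]):
  rot[0] = xzxzzzzyzyzzyyy$
  rot[1] = zxzzzzyzyzzyyy$x
  rot[2] = xzzzzyzyzzyyy$xz
  rot[3] = zzzzyzyzzyyy$xzx
  rot[4] = zzzyzyzzyyy$xzxz
  rot[5] = zzyzyzzyyy$xzxzz
  rot[6] = zyzyzzyyy$xzxzzz
  rot[7] = yzyzzyyy$xzxzzzz
  rot[8] = zyzzyyy$xzxzzzzy
  rot[9] = yzzyyy$xzxzzzzyz
  rot[10] = zzyyy$xzxzzzzyzy
  rot[11] = zyyy$xzxzzzzyzyz
  rot[12] = yyy$xzxzzzzyzyzz
  rot[13] = yy$xzxzzzzyzyzzy
  rot[14] = y$xzxzzzzyzyzzyy
  rot[15] = $xzxzzzzyzyzzyyy
Sorted (with $ < everything):
  sorted[0] = $xzxzzzzyzyzzyyy
  sorted[1] = xzxzzzzyzyzzyyy$
  sorted[2] = xzzzzyzyzzyyy$xz
  sorted[3] = y$xzxzzzzyzyzzyy
  sorted[4] = yy$xzxzzzzyzyzzy
  sorted[5] = yyy$xzxzzzzyzyzz
  sorted[6] = yzyzzyyy$xzxzzzz
  sorted[7] = yzzyyy$xzxzzzzyz
  sorted[8] = zxzzzzyzyzzyyy$x
  sorted[9] = zyyy$xzxzzzzyzyz
  sorted[10] = zyzyzzyyy$xzxzzz
  sorted[11] = zyzzyyy$xzxzzzzy
  sorted[12] = zzyyy$xzxzzzzyzy
  sorted[13] = zzyzyzzyyy$xzxzz
  sorted[14] = zzzyzyzzyyy$xzxz
  sorted[15] = zzzzyzyzzyyy$xzx
sorted[6] = yzyzzyyy$xzxzzzz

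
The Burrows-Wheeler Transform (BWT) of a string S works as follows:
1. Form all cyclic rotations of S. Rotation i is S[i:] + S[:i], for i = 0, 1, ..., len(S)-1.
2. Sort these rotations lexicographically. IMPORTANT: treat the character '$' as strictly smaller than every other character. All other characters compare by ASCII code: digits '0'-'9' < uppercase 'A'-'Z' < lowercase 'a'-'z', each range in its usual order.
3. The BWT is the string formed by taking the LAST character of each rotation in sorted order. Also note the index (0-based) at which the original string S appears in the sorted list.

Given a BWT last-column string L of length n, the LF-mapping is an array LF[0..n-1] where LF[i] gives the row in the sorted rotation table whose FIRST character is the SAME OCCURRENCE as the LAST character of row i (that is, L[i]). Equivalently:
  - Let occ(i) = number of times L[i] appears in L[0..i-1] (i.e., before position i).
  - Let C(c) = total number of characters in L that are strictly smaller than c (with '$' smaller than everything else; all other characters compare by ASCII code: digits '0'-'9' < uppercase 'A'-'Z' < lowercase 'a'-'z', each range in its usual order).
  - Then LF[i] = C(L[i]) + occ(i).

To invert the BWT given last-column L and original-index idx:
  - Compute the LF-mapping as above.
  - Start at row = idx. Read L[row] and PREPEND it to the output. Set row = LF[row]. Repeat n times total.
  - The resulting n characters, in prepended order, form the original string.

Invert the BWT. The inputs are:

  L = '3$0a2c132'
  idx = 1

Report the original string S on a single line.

Answer: 013a22c3$

Derivation:
LF mapping: 5 0 1 7 3 8 2 6 4
Walk LF starting at row 1, prepending L[row]:
  step 1: row=1, L[1]='$', prepend. Next row=LF[1]=0
  step 2: row=0, L[0]='3', prepend. Next row=LF[0]=5
  step 3: row=5, L[5]='c', prepend. Next row=LF[5]=8
  step 4: row=8, L[8]='2', prepend. Next row=LF[8]=4
  step 5: row=4, L[4]='2', prepend. Next row=LF[4]=3
  step 6: row=3, L[3]='a', prepend. Next row=LF[3]=7
  step 7: row=7, L[7]='3', prepend. Next row=LF[7]=6
  step 8: row=6, L[6]='1', prepend. Next row=LF[6]=2
  step 9: row=2, L[2]='0', prepend. Next row=LF[2]=1
Reversed output: 013a22c3$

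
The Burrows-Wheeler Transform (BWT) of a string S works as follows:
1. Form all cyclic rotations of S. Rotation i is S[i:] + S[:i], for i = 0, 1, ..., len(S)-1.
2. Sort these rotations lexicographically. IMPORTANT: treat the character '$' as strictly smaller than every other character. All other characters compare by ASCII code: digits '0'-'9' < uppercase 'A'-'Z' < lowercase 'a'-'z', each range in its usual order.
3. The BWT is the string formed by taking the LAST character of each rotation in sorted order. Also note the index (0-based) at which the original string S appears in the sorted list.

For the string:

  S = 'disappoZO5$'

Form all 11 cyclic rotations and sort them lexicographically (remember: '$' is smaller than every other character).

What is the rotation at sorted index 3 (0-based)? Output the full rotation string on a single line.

Answer: ZO5$disappo

Derivation:
All 11 rotations (rotation i = S[i:]+S[:i]):
  rot[0] = disappoZO5$
  rot[1] = isappoZO5$d
  rot[2] = sappoZO5$di
  rot[3] = appoZO5$dis
  rot[4] = ppoZO5$disa
  rot[5] = poZO5$disap
  rot[6] = oZO5$disapp
  rot[7] = ZO5$disappo
  rot[8] = O5$disappoZ
  rot[9] = 5$disappoZO
  rot[10] = $disappoZO5
Sorted (with $ < everything):
  sorted[0] = $disappoZO5
  sorted[1] = 5$disappoZO
  sorted[2] = O5$disappoZ
  sorted[3] = ZO5$disappo
  sorted[4] = appoZO5$dis
  sorted[5] = disappoZO5$
  sorted[6] = isappoZO5$d
  sorted[7] = oZO5$disapp
  sorted[8] = poZO5$disap
  sorted[9] = ppoZO5$disa
  sorted[10] = sappoZO5$di
sorted[3] = ZO5$disappo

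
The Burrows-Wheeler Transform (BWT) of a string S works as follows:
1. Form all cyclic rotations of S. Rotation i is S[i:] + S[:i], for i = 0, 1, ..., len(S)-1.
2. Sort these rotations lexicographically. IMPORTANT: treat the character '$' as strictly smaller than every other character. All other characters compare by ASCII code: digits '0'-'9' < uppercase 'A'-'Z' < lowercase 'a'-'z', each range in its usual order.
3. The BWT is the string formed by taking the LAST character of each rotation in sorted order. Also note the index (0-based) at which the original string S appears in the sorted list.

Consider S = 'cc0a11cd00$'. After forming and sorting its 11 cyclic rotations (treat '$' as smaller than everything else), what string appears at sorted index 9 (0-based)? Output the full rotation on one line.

All 11 rotations (rotation i = S[i:]+S[:i]):
  rot[0] = cc0a11cd00$
  rot[1] = c0a11cd00$c
  rot[2] = 0a11cd00$cc
  rot[3] = a11cd00$cc0
  rot[4] = 11cd00$cc0a
  rot[5] = 1cd00$cc0a1
  rot[6] = cd00$cc0a11
  rot[7] = d00$cc0a11c
  rot[8] = 00$cc0a11cd
  rot[9] = 0$cc0a11cd0
  rot[10] = $cc0a11cd00
Sorted (with $ < everything):
  sorted[0] = $cc0a11cd00
  sorted[1] = 0$cc0a11cd0
  sorted[2] = 00$cc0a11cd
  sorted[3] = 0a11cd00$cc
  sorted[4] = 11cd00$cc0a
  sorted[5] = 1cd00$cc0a1
  sorted[6] = a11cd00$cc0
  sorted[7] = c0a11cd00$c
  sorted[8] = cc0a11cd00$
  sorted[9] = cd00$cc0a11
  sorted[10] = d00$cc0a11c
sorted[9] = cd00$cc0a11

Answer: cd00$cc0a11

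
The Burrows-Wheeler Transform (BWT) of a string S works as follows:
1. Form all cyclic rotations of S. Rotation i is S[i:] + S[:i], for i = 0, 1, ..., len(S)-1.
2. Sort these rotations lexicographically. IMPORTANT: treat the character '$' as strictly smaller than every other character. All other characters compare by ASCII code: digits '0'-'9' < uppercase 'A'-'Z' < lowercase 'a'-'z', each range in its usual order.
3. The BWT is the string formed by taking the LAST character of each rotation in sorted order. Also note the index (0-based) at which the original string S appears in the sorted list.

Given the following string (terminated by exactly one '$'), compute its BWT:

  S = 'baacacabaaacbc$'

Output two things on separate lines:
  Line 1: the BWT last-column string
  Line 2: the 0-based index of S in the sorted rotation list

Answer: cbbaccaaa$cbaaa
9

Derivation:
All 15 rotations (rotation i = S[i:]+S[:i]):
  rot[0] = baacacabaaacbc$
  rot[1] = aacacabaaacbc$b
  rot[2] = acacabaaacbc$ba
  rot[3] = cacabaaacbc$baa
  rot[4] = acabaaacbc$baac
  rot[5] = cabaaacbc$baaca
  rot[6] = abaaacbc$baacac
  rot[7] = baaacbc$baacaca
  rot[8] = aaacbc$baacacab
  rot[9] = aacbc$baacacaba
  rot[10] = acbc$baacacabaa
  rot[11] = cbc$baacacabaaa
  rot[12] = bc$baacacabaaac
  rot[13] = c$baacacabaaacb
  rot[14] = $baacacabaaacbc
Sorted (with $ < everything):
  sorted[0] = $baacacabaaacbc  (last char: 'c')
  sorted[1] = aaacbc$baacacab  (last char: 'b')
  sorted[2] = aacacabaaacbc$b  (last char: 'b')
  sorted[3] = aacbc$baacacaba  (last char: 'a')
  sorted[4] = abaaacbc$baacac  (last char: 'c')
  sorted[5] = acabaaacbc$baac  (last char: 'c')
  sorted[6] = acacabaaacbc$ba  (last char: 'a')
  sorted[7] = acbc$baacacabaa  (last char: 'a')
  sorted[8] = baaacbc$baacaca  (last char: 'a')
  sorted[9] = baacacabaaacbc$  (last char: '$')
  sorted[10] = bc$baacacabaaac  (last char: 'c')
  sorted[11] = c$baacacabaaacb  (last char: 'b')
  sorted[12] = cabaaacbc$baaca  (last char: 'a')
  sorted[13] = cacabaaacbc$baa  (last char: 'a')
  sorted[14] = cbc$baacacabaaa  (last char: 'a')
Last column: cbbaccaaa$cbaaa
Original string S is at sorted index 9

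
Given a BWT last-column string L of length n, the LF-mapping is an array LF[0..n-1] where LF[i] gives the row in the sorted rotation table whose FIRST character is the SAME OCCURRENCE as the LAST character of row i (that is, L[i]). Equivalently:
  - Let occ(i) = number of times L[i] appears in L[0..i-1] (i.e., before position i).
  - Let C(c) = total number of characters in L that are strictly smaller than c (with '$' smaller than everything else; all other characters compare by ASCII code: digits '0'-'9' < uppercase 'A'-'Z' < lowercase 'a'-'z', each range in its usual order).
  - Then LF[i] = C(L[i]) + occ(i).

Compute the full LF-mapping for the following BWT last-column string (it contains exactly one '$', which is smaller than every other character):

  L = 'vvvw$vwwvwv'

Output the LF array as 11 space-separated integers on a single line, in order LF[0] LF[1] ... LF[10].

Answer: 1 2 3 7 0 4 8 9 5 10 6

Derivation:
Char counts: '$':1, 'v':6, 'w':4
C (first-col start): C('$')=0, C('v')=1, C('w')=7
L[0]='v': occ=0, LF[0]=C('v')+0=1+0=1
L[1]='v': occ=1, LF[1]=C('v')+1=1+1=2
L[2]='v': occ=2, LF[2]=C('v')+2=1+2=3
L[3]='w': occ=0, LF[3]=C('w')+0=7+0=7
L[4]='$': occ=0, LF[4]=C('$')+0=0+0=0
L[5]='v': occ=3, LF[5]=C('v')+3=1+3=4
L[6]='w': occ=1, LF[6]=C('w')+1=7+1=8
L[7]='w': occ=2, LF[7]=C('w')+2=7+2=9
L[8]='v': occ=4, LF[8]=C('v')+4=1+4=5
L[9]='w': occ=3, LF[9]=C('w')+3=7+3=10
L[10]='v': occ=5, LF[10]=C('v')+5=1+5=6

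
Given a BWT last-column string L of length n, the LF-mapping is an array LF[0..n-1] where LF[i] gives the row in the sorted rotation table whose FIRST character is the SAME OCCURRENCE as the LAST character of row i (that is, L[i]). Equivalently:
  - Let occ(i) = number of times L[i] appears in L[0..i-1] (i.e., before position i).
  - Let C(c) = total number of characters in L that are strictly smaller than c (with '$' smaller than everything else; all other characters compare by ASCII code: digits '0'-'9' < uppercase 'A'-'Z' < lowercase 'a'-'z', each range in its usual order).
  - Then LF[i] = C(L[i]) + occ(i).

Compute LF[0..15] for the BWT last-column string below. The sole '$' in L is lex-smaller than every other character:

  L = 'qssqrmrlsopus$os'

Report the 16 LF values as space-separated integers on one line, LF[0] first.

Char counts: '$':1, 'l':1, 'm':1, 'o':2, 'p':1, 'q':2, 'r':2, 's':5, 'u':1
C (first-col start): C('$')=0, C('l')=1, C('m')=2, C('o')=3, C('p')=5, C('q')=6, C('r')=8, C('s')=10, C('u')=15
L[0]='q': occ=0, LF[0]=C('q')+0=6+0=6
L[1]='s': occ=0, LF[1]=C('s')+0=10+0=10
L[2]='s': occ=1, LF[2]=C('s')+1=10+1=11
L[3]='q': occ=1, LF[3]=C('q')+1=6+1=7
L[4]='r': occ=0, LF[4]=C('r')+0=8+0=8
L[5]='m': occ=0, LF[5]=C('m')+0=2+0=2
L[6]='r': occ=1, LF[6]=C('r')+1=8+1=9
L[7]='l': occ=0, LF[7]=C('l')+0=1+0=1
L[8]='s': occ=2, LF[8]=C('s')+2=10+2=12
L[9]='o': occ=0, LF[9]=C('o')+0=3+0=3
L[10]='p': occ=0, LF[10]=C('p')+0=5+0=5
L[11]='u': occ=0, LF[11]=C('u')+0=15+0=15
L[12]='s': occ=3, LF[12]=C('s')+3=10+3=13
L[13]='$': occ=0, LF[13]=C('$')+0=0+0=0
L[14]='o': occ=1, LF[14]=C('o')+1=3+1=4
L[15]='s': occ=4, LF[15]=C('s')+4=10+4=14

Answer: 6 10 11 7 8 2 9 1 12 3 5 15 13 0 4 14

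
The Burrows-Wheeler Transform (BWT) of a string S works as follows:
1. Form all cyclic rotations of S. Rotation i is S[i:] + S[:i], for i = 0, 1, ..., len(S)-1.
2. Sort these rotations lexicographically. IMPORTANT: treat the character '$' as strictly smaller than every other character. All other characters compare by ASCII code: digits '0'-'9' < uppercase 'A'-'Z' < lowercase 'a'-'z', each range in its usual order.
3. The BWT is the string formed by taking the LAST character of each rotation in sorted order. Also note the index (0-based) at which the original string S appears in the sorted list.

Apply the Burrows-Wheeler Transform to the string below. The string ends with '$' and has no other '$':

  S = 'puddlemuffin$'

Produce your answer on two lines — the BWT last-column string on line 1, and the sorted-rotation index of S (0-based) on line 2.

Answer: nudluffdei$pm
10

Derivation:
All 13 rotations (rotation i = S[i:]+S[:i]):
  rot[0] = puddlemuffin$
  rot[1] = uddlemuffin$p
  rot[2] = ddlemuffin$pu
  rot[3] = dlemuffin$pud
  rot[4] = lemuffin$pudd
  rot[5] = emuffin$puddl
  rot[6] = muffin$puddle
  rot[7] = uffin$puddlem
  rot[8] = ffin$puddlemu
  rot[9] = fin$puddlemuf
  rot[10] = in$puddlemuff
  rot[11] = n$puddlemuffi
  rot[12] = $puddlemuffin
Sorted (with $ < everything):
  sorted[0] = $puddlemuffin  (last char: 'n')
  sorted[1] = ddlemuffin$pu  (last char: 'u')
  sorted[2] = dlemuffin$pud  (last char: 'd')
  sorted[3] = emuffin$puddl  (last char: 'l')
  sorted[4] = ffin$puddlemu  (last char: 'u')
  sorted[5] = fin$puddlemuf  (last char: 'f')
  sorted[6] = in$puddlemuff  (last char: 'f')
  sorted[7] = lemuffin$pudd  (last char: 'd')
  sorted[8] = muffin$puddle  (last char: 'e')
  sorted[9] = n$puddlemuffi  (last char: 'i')
  sorted[10] = puddlemuffin$  (last char: '$')
  sorted[11] = uddlemuffin$p  (last char: 'p')
  sorted[12] = uffin$puddlem  (last char: 'm')
Last column: nudluffdei$pm
Original string S is at sorted index 10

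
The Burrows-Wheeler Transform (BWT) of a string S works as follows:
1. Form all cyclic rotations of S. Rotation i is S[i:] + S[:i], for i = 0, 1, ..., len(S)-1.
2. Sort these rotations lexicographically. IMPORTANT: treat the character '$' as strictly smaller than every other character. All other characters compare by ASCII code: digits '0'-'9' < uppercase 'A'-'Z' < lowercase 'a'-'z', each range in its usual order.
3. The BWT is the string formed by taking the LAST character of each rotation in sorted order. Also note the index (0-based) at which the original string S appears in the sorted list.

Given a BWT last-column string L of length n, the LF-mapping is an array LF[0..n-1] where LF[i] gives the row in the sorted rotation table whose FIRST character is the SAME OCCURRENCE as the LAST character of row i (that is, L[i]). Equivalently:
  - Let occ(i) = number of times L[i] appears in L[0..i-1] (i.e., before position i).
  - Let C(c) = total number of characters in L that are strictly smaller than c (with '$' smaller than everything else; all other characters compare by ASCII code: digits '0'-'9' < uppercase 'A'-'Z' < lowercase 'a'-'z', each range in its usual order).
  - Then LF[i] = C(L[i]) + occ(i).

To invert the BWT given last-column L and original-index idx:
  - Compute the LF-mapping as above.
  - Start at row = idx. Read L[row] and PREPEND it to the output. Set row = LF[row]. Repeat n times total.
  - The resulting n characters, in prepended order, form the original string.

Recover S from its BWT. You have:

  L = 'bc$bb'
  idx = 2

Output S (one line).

Answer: bbcb$

Derivation:
LF mapping: 1 4 0 2 3
Walk LF starting at row 2, prepending L[row]:
  step 1: row=2, L[2]='$', prepend. Next row=LF[2]=0
  step 2: row=0, L[0]='b', prepend. Next row=LF[0]=1
  step 3: row=1, L[1]='c', prepend. Next row=LF[1]=4
  step 4: row=4, L[4]='b', prepend. Next row=LF[4]=3
  step 5: row=3, L[3]='b', prepend. Next row=LF[3]=2
Reversed output: bbcb$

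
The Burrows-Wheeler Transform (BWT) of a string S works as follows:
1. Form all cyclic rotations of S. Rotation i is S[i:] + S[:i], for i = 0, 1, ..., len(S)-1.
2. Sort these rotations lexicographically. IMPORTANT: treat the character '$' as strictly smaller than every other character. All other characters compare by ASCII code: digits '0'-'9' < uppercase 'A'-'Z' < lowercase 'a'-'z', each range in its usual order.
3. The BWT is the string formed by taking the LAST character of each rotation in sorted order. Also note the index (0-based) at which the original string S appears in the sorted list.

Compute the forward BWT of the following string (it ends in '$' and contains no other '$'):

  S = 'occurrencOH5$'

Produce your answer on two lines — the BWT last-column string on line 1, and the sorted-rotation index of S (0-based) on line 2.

All 13 rotations (rotation i = S[i:]+S[:i]):
  rot[0] = occurrencOH5$
  rot[1] = ccurrencOH5$o
  rot[2] = currencOH5$oc
  rot[3] = urrencOH5$occ
  rot[4] = rrencOH5$occu
  rot[5] = rencOH5$occur
  rot[6] = encOH5$occurr
  rot[7] = ncOH5$occurre
  rot[8] = cOH5$occurren
  rot[9] = OH5$occurrenc
  rot[10] = H5$occurrencO
  rot[11] = 5$occurrencOH
  rot[12] = $occurrencOH5
Sorted (with $ < everything):
  sorted[0] = $occurrencOH5  (last char: '5')
  sorted[1] = 5$occurrencOH  (last char: 'H')
  sorted[2] = H5$occurrencO  (last char: 'O')
  sorted[3] = OH5$occurrenc  (last char: 'c')
  sorted[4] = cOH5$occurren  (last char: 'n')
  sorted[5] = ccurrencOH5$o  (last char: 'o')
  sorted[6] = currencOH5$oc  (last char: 'c')
  sorted[7] = encOH5$occurr  (last char: 'r')
  sorted[8] = ncOH5$occurre  (last char: 'e')
  sorted[9] = occurrencOH5$  (last char: '$')
  sorted[10] = rencOH5$occur  (last char: 'r')
  sorted[11] = rrencOH5$occu  (last char: 'u')
  sorted[12] = urrencOH5$occ  (last char: 'c')
Last column: 5HOcnocre$ruc
Original string S is at sorted index 9

Answer: 5HOcnocre$ruc
9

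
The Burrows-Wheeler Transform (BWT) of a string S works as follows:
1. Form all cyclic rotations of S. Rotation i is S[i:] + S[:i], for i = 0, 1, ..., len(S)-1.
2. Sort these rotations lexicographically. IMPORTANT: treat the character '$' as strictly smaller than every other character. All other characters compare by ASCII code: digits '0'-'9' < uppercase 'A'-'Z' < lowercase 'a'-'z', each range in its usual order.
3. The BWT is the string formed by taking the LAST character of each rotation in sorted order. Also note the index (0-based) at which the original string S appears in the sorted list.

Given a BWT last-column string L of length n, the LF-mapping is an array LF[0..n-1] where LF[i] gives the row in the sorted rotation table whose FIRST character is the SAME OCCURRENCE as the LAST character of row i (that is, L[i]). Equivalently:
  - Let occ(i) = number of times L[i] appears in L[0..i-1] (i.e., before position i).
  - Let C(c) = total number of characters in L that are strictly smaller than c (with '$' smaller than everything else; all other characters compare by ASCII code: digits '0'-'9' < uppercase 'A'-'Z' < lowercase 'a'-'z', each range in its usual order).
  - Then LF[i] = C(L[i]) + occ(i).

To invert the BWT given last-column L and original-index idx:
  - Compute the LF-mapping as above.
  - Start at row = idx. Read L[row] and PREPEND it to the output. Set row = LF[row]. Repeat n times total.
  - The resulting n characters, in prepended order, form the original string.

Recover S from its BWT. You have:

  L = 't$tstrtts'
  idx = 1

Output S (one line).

LF mapping: 4 0 5 2 6 1 7 8 3
Walk LF starting at row 1, prepending L[row]:
  step 1: row=1, L[1]='$', prepend. Next row=LF[1]=0
  step 2: row=0, L[0]='t', prepend. Next row=LF[0]=4
  step 3: row=4, L[4]='t', prepend. Next row=LF[4]=6
  step 4: row=6, L[6]='t', prepend. Next row=LF[6]=7
  step 5: row=7, L[7]='t', prepend. Next row=LF[7]=8
  step 6: row=8, L[8]='s', prepend. Next row=LF[8]=3
  step 7: row=3, L[3]='s', prepend. Next row=LF[3]=2
  step 8: row=2, L[2]='t', prepend. Next row=LF[2]=5
  step 9: row=5, L[5]='r', prepend. Next row=LF[5]=1
Reversed output: rtsstttt$

Answer: rtsstttt$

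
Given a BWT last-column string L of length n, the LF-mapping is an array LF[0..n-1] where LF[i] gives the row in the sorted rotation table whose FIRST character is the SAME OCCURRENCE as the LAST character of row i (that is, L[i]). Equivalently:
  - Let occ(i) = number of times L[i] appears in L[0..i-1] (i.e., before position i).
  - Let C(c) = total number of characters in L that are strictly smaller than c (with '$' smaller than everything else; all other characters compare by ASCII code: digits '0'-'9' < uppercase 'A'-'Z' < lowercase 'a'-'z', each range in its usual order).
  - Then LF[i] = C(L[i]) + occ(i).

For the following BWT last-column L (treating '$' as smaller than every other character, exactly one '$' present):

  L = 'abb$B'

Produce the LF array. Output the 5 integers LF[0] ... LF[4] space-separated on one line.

Answer: 2 3 4 0 1

Derivation:
Char counts: '$':1, 'B':1, 'a':1, 'b':2
C (first-col start): C('$')=0, C('B')=1, C('a')=2, C('b')=3
L[0]='a': occ=0, LF[0]=C('a')+0=2+0=2
L[1]='b': occ=0, LF[1]=C('b')+0=3+0=3
L[2]='b': occ=1, LF[2]=C('b')+1=3+1=4
L[3]='$': occ=0, LF[3]=C('$')+0=0+0=0
L[4]='B': occ=0, LF[4]=C('B')+0=1+0=1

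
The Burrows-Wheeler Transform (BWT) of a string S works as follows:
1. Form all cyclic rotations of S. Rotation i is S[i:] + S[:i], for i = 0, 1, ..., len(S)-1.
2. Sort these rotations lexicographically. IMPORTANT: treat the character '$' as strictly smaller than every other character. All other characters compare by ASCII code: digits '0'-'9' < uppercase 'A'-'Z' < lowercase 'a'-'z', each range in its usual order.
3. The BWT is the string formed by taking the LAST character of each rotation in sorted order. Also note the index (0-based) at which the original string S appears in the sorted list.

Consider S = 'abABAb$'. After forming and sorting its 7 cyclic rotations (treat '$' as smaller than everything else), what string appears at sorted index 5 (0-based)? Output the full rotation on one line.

All 7 rotations (rotation i = S[i:]+S[:i]):
  rot[0] = abABAb$
  rot[1] = bABAb$a
  rot[2] = ABAb$ab
  rot[3] = BAb$abA
  rot[4] = Ab$abAB
  rot[5] = b$abABA
  rot[6] = $abABAb
Sorted (with $ < everything):
  sorted[0] = $abABAb
  sorted[1] = ABAb$ab
  sorted[2] = Ab$abAB
  sorted[3] = BAb$abA
  sorted[4] = abABAb$
  sorted[5] = b$abABA
  sorted[6] = bABAb$a
sorted[5] = b$abABA

Answer: b$abABA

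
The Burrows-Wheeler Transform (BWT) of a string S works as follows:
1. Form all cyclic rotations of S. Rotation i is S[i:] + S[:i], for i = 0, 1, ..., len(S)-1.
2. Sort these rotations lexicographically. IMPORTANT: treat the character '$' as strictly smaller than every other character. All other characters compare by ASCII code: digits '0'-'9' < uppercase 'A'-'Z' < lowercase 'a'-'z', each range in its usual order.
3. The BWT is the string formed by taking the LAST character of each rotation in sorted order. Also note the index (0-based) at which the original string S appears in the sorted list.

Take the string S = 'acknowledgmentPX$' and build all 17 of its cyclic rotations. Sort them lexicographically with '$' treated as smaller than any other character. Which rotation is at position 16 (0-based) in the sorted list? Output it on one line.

Answer: wledgmentPX$ackno

Derivation:
All 17 rotations (rotation i = S[i:]+S[:i]):
  rot[0] = acknowledgmentPX$
  rot[1] = cknowledgmentPX$a
  rot[2] = knowledgmentPX$ac
  rot[3] = nowledgmentPX$ack
  rot[4] = owledgmentPX$ackn
  rot[5] = wledgmentPX$ackno
  rot[6] = ledgmentPX$acknow
  rot[7] = edgmentPX$acknowl
  rot[8] = dgmentPX$acknowle
  rot[9] = gmentPX$acknowled
  rot[10] = mentPX$acknowledg
  rot[11] = entPX$acknowledgm
  rot[12] = ntPX$acknowledgme
  rot[13] = tPX$acknowledgmen
  rot[14] = PX$acknowledgment
  rot[15] = X$acknowledgmentP
  rot[16] = $acknowledgmentPX
Sorted (with $ < everything):
  sorted[0] = $acknowledgmentPX
  sorted[1] = PX$acknowledgment
  sorted[2] = X$acknowledgmentP
  sorted[3] = acknowledgmentPX$
  sorted[4] = cknowledgmentPX$a
  sorted[5] = dgmentPX$acknowle
  sorted[6] = edgmentPX$acknowl
  sorted[7] = entPX$acknowledgm
  sorted[8] = gmentPX$acknowled
  sorted[9] = knowledgmentPX$ac
  sorted[10] = ledgmentPX$acknow
  sorted[11] = mentPX$acknowledg
  sorted[12] = nowledgmentPX$ack
  sorted[13] = ntPX$acknowledgme
  sorted[14] = owledgmentPX$ackn
  sorted[15] = tPX$acknowledgmen
  sorted[16] = wledgmentPX$ackno
sorted[16] = wledgmentPX$ackno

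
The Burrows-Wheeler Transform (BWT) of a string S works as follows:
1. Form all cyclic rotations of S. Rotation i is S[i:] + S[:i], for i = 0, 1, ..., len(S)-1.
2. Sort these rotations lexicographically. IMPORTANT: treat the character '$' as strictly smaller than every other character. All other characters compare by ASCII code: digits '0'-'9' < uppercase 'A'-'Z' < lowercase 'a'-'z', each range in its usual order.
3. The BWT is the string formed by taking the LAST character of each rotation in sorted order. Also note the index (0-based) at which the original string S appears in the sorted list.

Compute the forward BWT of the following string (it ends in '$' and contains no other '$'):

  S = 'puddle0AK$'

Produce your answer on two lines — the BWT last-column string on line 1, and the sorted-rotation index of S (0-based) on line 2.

Answer: Ke0Audld$p
8

Derivation:
All 10 rotations (rotation i = S[i:]+S[:i]):
  rot[0] = puddle0AK$
  rot[1] = uddle0AK$p
  rot[2] = ddle0AK$pu
  rot[3] = dle0AK$pud
  rot[4] = le0AK$pudd
  rot[5] = e0AK$puddl
  rot[6] = 0AK$puddle
  rot[7] = AK$puddle0
  rot[8] = K$puddle0A
  rot[9] = $puddle0AK
Sorted (with $ < everything):
  sorted[0] = $puddle0AK  (last char: 'K')
  sorted[1] = 0AK$puddle  (last char: 'e')
  sorted[2] = AK$puddle0  (last char: '0')
  sorted[3] = K$puddle0A  (last char: 'A')
  sorted[4] = ddle0AK$pu  (last char: 'u')
  sorted[5] = dle0AK$pud  (last char: 'd')
  sorted[6] = e0AK$puddl  (last char: 'l')
  sorted[7] = le0AK$pudd  (last char: 'd')
  sorted[8] = puddle0AK$  (last char: '$')
  sorted[9] = uddle0AK$p  (last char: 'p')
Last column: Ke0Audld$p
Original string S is at sorted index 8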